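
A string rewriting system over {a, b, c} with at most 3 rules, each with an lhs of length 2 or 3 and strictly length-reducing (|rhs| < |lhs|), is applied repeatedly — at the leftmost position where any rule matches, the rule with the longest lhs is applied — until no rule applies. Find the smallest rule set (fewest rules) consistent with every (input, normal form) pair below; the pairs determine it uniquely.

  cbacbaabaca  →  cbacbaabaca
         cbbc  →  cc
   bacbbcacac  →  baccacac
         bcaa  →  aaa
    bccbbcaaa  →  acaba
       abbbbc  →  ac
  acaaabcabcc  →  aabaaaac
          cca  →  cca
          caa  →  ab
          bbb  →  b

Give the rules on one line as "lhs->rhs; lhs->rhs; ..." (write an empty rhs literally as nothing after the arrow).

bb->; bc->a; caa->ab

  | cbacbaabaca
  | cbbc => cc
  | bacbbcacac => baccacac
  | bcaa => aaa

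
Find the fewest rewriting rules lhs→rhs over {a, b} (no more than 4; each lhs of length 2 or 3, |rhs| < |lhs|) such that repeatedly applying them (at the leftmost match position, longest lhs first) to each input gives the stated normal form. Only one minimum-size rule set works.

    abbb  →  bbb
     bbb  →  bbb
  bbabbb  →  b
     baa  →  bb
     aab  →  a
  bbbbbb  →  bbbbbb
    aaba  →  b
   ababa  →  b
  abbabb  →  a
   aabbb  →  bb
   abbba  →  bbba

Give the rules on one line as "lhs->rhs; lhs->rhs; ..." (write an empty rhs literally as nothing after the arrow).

  | abbb => bbb
  | bbb
  | bbabbb => babb => ab => b
  | baa => bb

aa->b; aab->a; ab->b; bab->a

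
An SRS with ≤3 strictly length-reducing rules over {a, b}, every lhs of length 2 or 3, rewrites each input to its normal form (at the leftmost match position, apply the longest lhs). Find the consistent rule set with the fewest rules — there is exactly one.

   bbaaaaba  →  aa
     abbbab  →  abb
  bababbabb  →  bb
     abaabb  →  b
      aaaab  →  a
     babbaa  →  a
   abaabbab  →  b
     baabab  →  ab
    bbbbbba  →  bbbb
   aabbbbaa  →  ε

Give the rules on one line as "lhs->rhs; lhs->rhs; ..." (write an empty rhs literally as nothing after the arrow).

aab->ba; ba->; bba->

  | bbaaaaba => aaaba => abaa => aa
  | abbbab => abb
  | bababbabb => babbabb => bbabb => bb
  | abaabb => aabb => bab => b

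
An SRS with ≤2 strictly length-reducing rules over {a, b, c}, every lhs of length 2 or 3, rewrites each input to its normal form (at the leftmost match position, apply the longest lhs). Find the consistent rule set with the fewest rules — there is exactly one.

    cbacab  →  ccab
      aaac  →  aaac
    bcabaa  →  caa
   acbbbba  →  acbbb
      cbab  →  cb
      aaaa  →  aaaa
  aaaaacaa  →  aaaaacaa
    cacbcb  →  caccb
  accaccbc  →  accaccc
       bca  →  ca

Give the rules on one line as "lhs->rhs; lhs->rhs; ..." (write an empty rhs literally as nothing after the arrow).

  | cbacab => ccab
  | aaac
  | bcabaa => cabaa => caa
  | acbbbba => acbbb

ba->; bc->c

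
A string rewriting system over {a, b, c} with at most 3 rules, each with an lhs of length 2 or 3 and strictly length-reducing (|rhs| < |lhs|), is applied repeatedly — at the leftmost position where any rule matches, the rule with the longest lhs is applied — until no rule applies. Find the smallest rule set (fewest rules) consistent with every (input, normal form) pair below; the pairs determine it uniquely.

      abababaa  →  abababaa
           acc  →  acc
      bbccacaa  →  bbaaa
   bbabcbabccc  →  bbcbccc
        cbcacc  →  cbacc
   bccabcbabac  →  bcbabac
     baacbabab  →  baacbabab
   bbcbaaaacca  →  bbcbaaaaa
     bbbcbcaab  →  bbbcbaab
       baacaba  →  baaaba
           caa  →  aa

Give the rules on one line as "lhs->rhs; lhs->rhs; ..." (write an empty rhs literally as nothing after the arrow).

  | abababaa
  | acc
  | bbccacaa => bbcacaa => bbacaa => bbaaa
  | bbabcbabccc => bbcbabccc => bbcbccc

abc->c; ca->a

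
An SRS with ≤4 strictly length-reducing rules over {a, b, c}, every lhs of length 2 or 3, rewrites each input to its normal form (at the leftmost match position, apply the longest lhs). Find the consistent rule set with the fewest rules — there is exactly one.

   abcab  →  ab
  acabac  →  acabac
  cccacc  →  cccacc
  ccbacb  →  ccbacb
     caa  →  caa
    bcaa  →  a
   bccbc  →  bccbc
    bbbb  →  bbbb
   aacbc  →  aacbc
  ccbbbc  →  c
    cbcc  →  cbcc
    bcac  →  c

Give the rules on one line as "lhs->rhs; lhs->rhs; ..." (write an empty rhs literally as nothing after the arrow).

abc->; bca->; cbb->a

  | abcab => ab
  | acabac
  | cccacc
  | ccbacb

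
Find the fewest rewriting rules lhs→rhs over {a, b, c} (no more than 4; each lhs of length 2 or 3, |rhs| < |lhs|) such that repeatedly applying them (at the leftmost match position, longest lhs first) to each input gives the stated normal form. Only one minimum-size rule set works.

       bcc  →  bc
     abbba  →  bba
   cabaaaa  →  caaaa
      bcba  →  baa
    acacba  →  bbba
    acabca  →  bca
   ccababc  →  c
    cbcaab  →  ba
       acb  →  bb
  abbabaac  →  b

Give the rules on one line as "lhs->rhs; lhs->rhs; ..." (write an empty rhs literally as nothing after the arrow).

  | bcc => bc
  | abbba => bba
  | cabaaaa => caaaa
  | bcba => baa

ab->; ac->b; cb->a; cc->c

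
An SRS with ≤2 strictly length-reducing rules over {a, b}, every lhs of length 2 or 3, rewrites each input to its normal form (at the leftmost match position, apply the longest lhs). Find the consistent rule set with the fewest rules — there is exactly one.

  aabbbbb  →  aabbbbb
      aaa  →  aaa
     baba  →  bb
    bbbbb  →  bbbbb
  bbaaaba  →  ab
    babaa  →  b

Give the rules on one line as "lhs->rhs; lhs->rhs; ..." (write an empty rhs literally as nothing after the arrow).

  | aabbbbb
  | aaa
  | baba => bba => bb
  | bbbbb

ba->b; baa->a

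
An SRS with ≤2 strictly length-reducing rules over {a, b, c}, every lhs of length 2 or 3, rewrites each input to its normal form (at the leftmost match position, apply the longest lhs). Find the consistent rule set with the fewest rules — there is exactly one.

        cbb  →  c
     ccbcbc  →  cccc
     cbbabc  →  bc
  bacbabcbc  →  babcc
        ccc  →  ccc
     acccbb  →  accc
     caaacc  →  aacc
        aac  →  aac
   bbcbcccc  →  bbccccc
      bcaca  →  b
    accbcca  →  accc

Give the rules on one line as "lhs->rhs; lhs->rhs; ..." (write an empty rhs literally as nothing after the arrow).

  | cbb => cb => c
  | ccbcbc => cccbc => cccc
  | cbbabc => cbabc => cabc => bc
  | bacbabcbc => bacabcbc => babcbc => babcc

ca->; cb->c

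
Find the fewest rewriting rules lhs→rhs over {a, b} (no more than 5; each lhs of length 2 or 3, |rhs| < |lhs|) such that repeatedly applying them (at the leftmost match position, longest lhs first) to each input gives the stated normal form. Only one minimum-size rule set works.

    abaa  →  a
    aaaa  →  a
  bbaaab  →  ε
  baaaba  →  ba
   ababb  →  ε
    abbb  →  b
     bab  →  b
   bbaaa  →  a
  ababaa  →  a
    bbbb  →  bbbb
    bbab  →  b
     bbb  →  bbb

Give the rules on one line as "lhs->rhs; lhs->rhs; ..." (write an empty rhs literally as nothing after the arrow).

  | abaa => aa => a
  | aaaa => aaa => aa => a
  | bbaaab => aab => ab => ε
  | baaaba => baaba => baba => ba

aa->a; ab->; abb->; bba->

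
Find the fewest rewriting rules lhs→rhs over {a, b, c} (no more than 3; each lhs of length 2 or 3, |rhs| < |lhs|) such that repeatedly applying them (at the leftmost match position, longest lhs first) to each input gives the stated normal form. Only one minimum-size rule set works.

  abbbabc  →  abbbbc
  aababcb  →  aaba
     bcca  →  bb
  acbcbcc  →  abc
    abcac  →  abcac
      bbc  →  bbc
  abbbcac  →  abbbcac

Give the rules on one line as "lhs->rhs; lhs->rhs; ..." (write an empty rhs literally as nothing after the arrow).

  | abbbabc => abbbbc
  | aababcb => aaba
  | bcca => bba => bb
  | acbcbcc => accc => abc

bba->bb; bcb->; cc->b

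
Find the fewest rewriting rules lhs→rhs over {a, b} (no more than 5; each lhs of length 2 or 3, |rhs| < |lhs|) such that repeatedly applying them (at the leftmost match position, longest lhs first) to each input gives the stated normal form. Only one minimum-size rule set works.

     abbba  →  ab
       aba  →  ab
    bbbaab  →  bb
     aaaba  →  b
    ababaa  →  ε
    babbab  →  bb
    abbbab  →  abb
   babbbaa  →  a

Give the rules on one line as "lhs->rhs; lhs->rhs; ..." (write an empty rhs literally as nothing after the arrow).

aa->a; aaa->; ba->b; bba->a

  | abbba => aba => ab
  | aba => ab
  | bbbaab => baab => bab => bb
  | aaaba => ba => b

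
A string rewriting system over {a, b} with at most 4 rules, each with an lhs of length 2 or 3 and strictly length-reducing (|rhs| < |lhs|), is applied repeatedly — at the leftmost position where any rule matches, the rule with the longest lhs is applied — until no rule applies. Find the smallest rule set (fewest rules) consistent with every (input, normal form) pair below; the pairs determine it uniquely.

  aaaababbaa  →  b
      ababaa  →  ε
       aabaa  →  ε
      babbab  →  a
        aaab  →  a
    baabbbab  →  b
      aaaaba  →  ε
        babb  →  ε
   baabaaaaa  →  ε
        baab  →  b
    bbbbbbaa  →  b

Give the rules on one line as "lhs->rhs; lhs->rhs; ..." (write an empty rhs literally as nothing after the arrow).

  | aaaababbaa => bababbaa => ababbaa => aabbaa => bbaa => aaa => b
  | ababaa => aabaa => baa => aa => ε
  | aabaa => baa => aa => ε
  | babbab => abbab => aaab => bb => a

aa->; aaa->b; ba->a; bb->a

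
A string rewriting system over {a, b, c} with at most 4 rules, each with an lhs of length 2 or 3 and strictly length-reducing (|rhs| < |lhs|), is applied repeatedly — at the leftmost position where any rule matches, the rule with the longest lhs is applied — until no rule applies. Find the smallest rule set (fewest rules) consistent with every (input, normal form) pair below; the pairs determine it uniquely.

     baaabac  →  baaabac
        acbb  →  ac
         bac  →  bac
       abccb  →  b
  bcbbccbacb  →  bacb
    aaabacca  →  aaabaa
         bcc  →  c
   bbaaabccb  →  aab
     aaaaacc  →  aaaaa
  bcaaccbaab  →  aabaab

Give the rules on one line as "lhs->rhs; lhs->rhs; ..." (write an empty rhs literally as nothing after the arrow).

abc->c; bb->; bc->; cc->

  | baaabac
  | acbb => ac
  | bac
  | abccb => ccb => b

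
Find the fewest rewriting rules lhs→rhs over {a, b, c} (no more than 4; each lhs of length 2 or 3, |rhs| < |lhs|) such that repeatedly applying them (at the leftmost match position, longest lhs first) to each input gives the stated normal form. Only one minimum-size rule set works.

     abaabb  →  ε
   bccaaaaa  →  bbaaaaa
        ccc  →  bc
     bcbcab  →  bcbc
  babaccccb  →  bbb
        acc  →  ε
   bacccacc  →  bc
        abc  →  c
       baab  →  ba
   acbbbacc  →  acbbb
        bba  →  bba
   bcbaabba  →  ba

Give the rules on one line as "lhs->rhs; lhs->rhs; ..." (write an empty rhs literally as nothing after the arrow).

  | abaabb => aabb => ab => ε
  | bccaaaaa => bbaaaaa
  | ccc => bc
  | bcbcab => bcbc

ab->; cba->a; cc->b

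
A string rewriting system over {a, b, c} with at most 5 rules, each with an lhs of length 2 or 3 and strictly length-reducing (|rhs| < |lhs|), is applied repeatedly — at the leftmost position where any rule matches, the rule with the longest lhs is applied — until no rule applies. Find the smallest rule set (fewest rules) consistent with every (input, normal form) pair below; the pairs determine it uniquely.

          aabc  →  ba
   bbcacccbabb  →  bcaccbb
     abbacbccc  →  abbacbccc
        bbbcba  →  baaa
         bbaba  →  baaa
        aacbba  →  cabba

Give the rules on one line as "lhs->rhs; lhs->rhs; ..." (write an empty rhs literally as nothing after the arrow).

aab->bb; aac->ca; bab->aa; bbc->ba

  | aabc => bbc => ba
  | bbcacccbabb => baacccbabb => bcaccbabb => bcaccaab => bcaccbb
  | abbacbccc
  | bbbcba => bbaba => baaa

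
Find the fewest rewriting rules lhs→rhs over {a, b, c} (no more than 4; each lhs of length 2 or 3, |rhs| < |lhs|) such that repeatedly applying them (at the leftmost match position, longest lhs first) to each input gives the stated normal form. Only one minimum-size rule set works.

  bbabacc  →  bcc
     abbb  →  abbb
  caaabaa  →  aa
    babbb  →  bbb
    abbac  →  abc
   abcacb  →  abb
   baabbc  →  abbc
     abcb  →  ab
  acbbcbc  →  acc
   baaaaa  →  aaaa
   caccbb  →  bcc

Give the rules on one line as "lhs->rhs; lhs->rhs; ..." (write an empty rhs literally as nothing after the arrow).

  | bbabacc => bbacc => bcc
  | abbb
  | caaabaa => baabaa => abaa => aa
  | babbb => bbb

ba->; ca->b; cb->; cbb->c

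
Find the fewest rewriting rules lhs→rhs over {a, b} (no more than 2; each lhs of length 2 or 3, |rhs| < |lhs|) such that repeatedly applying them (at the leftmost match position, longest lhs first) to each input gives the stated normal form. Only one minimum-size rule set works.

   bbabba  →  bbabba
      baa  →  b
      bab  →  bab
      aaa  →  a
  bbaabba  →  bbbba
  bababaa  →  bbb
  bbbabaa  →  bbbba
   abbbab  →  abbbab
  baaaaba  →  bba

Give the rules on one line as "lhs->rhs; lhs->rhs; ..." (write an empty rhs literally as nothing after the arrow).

aa->; aba->b

  | bbabba
  | baa => b
  | bab
  | aaa => a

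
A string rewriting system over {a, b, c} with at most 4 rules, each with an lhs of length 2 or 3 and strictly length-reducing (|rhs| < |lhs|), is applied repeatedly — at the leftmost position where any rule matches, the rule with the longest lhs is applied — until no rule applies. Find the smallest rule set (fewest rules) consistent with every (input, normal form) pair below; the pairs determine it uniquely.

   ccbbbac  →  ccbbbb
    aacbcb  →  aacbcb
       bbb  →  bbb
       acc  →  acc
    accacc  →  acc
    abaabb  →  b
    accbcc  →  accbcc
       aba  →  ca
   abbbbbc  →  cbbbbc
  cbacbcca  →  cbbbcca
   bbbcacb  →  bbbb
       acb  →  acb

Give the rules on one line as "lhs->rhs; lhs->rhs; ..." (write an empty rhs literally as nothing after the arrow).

ab->c; bac->bb; cac->

  | ccbbbac => ccbbbb
  | aacbcb
  | bbb
  | acc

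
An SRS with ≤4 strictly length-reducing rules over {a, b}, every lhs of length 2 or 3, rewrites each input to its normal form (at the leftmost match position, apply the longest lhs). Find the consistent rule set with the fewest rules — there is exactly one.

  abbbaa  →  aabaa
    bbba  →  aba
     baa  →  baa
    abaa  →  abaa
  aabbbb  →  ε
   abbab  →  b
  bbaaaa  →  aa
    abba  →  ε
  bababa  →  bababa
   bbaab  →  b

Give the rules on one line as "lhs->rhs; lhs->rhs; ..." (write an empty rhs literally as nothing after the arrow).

aaa->; bb->; bba->aa; bbb->ab

  | abbbaa => aabaa
  | bbba => aba
  | baa
  | abaa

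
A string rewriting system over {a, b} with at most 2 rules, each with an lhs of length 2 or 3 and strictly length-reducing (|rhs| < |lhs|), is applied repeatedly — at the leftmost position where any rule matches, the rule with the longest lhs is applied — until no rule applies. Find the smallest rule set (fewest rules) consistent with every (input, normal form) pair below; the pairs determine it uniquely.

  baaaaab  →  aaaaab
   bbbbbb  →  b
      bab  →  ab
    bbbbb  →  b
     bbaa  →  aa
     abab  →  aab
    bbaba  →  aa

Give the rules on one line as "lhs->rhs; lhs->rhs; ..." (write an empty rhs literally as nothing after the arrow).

  | baaaaab => aaaaab
  | bbbbbb => bbbbb => bbbb => bbb => bb => b
  | bab => ab
  | bbbbb => bbbb => bbb => bb => b

ba->a; bb->b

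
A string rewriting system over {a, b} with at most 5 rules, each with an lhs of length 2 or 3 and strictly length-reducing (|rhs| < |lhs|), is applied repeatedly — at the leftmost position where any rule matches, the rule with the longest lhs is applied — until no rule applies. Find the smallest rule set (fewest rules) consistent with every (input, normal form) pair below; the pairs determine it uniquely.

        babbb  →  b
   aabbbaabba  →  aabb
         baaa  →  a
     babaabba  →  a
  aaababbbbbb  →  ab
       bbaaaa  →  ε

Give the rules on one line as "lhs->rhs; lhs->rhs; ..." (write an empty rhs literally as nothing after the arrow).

  | babbb => bbbb => b
  | aabbbaabba => aaaabba => aabba => aabb
  | baaa => a
  | babaabba => bbaabba => bbba => a

aaa->a; ba->b; baa->; bbb->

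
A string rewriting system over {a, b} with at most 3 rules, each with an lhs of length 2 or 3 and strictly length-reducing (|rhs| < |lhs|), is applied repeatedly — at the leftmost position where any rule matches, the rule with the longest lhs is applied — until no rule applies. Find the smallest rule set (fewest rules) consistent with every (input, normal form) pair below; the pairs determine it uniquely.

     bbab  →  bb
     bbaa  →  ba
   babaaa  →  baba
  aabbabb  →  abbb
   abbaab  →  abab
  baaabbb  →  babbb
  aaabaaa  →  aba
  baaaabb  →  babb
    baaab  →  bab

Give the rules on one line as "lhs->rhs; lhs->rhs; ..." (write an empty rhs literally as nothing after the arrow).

  | bbab => bb
  | bbaa => ba
  | babaaa => babaa => baba
  | aabbabb => abbabb => abbb

aa->a; bba->b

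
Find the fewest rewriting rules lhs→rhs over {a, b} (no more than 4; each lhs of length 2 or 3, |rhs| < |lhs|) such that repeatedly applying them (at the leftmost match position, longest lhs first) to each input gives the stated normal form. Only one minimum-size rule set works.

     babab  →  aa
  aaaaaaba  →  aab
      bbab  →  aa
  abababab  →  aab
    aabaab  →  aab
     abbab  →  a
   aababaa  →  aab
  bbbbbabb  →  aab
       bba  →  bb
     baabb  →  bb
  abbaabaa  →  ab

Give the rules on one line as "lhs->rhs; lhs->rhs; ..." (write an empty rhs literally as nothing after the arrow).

  | babab => bbab => bbb => aa
  | aaaaaaba => aaaaba => aaba => aab
  | bbab => bbb => aa
  | abababab => abbabab => abbbab => aaaab => aab

aaa->a; ba->b; baa->; bbb->aa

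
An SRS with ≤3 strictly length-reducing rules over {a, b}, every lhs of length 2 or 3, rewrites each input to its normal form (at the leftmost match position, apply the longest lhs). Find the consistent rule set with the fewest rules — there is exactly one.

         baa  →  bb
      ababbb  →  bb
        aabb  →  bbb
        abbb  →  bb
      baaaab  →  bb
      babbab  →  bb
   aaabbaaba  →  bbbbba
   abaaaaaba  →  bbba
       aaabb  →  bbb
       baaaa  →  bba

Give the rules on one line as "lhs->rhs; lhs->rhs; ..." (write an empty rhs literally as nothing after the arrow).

aa->b; aaa->b; ab->

  | baa => bb
  | ababbb => abbb => bb
  | aabb => bbb
  | abbb => bb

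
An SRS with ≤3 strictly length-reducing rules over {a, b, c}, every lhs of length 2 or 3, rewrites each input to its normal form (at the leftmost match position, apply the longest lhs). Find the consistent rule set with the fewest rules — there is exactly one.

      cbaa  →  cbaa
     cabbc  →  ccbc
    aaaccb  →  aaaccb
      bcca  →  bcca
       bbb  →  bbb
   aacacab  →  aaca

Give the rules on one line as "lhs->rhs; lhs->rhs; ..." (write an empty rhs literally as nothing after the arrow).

  | cbaa
  | cabbc => ccbc
  | aaaccb
  | bcca

ab->c; cac->ca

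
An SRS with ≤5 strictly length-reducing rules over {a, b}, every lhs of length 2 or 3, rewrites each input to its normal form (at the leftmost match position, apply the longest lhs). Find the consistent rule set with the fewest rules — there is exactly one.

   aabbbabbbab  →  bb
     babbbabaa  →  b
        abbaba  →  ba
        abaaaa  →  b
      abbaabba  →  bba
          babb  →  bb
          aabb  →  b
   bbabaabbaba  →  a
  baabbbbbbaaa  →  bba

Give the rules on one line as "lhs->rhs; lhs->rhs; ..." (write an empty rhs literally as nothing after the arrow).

  | aabbbabbbab => bbbbabbbab => aababbbab => bbabbbab => bbbbab => aabab => bbab => bb
  | babbbabaa => bbbabaa => aaabaa => abaa => aa => b
  | abbaba => baba => ba
  | abaaaa => aaaa => aa => b

aa->b; aaa->a; ab->; bbb->aa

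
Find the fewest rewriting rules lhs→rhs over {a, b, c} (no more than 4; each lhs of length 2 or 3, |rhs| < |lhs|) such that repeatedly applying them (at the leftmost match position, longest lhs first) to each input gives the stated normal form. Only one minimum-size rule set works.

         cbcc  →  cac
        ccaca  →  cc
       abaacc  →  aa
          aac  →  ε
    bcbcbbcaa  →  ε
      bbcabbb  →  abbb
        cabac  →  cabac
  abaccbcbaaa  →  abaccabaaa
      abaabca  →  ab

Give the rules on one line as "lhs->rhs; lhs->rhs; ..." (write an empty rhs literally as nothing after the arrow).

  | cbcc => cac
  | ccaca => cc
  | abaacc => abc => aa
  | aac => ε

aac->; aca->; bc->a; bca->c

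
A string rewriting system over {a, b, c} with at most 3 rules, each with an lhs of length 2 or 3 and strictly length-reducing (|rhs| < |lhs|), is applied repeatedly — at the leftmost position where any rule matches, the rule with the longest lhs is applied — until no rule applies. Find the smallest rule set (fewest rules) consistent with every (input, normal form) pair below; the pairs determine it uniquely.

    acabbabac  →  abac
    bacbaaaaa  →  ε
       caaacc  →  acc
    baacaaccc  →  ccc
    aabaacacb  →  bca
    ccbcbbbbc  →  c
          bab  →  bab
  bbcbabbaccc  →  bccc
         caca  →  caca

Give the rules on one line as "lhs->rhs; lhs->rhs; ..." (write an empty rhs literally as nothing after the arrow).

aa->b; bb->; cb->

  | acabbabac => acaabac => acbbac => abac
  | bacbaaaaa => baaaaaa => bbaaaa => aaaa => baa => bb => ε
  | caaacc => cbacc => acc
  | baacaaccc => bbcaaccc => caaccc => cbccc => ccc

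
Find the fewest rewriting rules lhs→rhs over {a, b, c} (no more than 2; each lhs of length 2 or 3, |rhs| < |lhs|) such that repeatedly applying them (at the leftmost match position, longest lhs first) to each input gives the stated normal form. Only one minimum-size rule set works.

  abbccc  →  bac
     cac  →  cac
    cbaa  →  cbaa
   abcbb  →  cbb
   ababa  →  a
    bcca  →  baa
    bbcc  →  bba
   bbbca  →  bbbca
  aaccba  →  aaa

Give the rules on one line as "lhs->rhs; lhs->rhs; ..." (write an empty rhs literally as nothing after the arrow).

  | abbccc => bccc => bac
  | cac
  | cbaa
  | abcbb => cbb

ab->; cc->a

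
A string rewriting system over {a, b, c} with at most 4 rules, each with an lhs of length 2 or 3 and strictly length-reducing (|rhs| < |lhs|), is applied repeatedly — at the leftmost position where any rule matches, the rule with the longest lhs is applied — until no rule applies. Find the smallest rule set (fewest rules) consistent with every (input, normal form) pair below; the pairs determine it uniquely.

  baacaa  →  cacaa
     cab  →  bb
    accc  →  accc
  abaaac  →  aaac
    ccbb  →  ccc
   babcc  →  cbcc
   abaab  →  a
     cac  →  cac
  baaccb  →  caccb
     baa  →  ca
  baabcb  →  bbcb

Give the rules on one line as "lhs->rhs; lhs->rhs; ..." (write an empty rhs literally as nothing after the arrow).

  | baacaa => cacaa
  | cab => bb
  | accc
  | abaaac => aaac

ab->; ba->c; cab->bb; cbb->cc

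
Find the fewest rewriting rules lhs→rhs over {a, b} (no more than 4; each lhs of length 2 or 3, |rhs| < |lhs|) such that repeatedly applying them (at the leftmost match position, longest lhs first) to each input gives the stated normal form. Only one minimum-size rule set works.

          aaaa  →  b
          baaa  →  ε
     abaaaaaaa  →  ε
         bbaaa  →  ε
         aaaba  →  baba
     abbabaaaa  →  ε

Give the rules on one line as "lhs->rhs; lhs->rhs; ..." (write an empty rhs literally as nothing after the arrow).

  | aaaa => baa => b
  | baaa => bba => ε
  | abaaaaaaa => abbaaaaa => aaaaa => baaa => bba => ε
  | bbaaa => aa => ε

aa->; aaa->ba; bba->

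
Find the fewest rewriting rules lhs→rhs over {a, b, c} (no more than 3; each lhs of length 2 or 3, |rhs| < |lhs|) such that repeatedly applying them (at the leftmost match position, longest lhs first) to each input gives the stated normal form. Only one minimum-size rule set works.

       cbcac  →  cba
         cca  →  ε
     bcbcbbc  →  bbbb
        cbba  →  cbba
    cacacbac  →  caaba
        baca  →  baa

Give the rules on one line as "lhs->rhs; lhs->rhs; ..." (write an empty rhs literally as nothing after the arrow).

  | cbcac => cbac => cba
  | cca => ε
  | bcbcbbc => bbcbbc => bbbbc => bbbb
  | cbba

ac->a; bc->b; cca->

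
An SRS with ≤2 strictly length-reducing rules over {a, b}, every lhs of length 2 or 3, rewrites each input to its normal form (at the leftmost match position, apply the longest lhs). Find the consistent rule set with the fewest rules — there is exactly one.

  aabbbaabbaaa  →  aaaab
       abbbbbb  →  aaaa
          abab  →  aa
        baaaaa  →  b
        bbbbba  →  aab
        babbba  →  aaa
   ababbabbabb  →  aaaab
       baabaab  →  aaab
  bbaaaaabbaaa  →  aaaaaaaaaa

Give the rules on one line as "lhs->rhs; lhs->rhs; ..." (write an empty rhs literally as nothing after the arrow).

ba->b; bb->a

  | aabbbaabbaaa => aaabaabbaaa => aaababbaaa => aaabbbaaa => aaaabaaa => aaaabaa => aaaaba => aaaab
  | abbbbbb => aabbbb => aaabb => aaaa
  | abab => abb => aa
  | baaaaa => baaaa => baaa => baa => ba => b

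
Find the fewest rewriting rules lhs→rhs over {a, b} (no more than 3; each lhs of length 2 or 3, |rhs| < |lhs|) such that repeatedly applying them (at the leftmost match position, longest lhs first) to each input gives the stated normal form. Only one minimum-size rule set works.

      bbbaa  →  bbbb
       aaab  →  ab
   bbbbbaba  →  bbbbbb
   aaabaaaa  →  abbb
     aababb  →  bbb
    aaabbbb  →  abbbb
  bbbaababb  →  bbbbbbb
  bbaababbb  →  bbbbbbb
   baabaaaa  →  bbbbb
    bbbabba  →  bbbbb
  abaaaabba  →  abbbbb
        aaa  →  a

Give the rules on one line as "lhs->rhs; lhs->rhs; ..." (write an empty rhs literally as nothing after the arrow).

  | bbbaa => bbbb
  | aaab => ab
  | bbbbbaba => bbbbbba => bbbbbb
  | aaabaaaa => abaaaa => abbaa => abbb

aa->; ba->b; baa->bb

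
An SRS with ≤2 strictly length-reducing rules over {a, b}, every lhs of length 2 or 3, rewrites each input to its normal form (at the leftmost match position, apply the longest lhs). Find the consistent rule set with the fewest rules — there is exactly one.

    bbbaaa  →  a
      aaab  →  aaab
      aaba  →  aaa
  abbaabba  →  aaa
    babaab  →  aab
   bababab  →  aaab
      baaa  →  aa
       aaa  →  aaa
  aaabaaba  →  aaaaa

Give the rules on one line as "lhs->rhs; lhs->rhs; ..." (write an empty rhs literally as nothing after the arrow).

ba->a; baa->a

  | bbbaaa => bbaa => ba => a
  | aaab
  | aaba => aaa
  | abbaabba => ababba => aabba => aaba => aaa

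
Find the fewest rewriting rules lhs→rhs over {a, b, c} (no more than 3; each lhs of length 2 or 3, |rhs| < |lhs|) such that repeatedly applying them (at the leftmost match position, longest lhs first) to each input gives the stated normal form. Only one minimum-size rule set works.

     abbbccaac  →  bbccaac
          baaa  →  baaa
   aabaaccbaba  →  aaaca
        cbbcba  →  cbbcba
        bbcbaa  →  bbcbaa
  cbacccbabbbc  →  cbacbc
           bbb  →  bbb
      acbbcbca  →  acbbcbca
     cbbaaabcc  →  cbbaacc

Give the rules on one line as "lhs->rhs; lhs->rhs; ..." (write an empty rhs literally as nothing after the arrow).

  | abbbccaac => bbccaac
  | baaa
  | aabaaccbaba => aaaccbaba => aaacaba => aaaca
  | cbbcba

ab->; ccb->c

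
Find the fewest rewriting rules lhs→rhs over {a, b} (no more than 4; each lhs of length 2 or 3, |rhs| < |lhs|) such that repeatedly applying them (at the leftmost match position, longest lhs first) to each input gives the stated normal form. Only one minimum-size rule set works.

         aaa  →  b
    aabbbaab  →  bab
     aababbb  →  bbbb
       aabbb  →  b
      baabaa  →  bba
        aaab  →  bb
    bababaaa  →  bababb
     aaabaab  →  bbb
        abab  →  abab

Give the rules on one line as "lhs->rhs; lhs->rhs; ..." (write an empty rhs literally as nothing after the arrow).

  | aaa => b
  | aabbbaab => aabbaab => aabaab => aaaab => bab
  | aababbb => aaabbb => bbbb
  | aabbb => aabb => aab => aa => b

aa->b; aaa->b; aab->aa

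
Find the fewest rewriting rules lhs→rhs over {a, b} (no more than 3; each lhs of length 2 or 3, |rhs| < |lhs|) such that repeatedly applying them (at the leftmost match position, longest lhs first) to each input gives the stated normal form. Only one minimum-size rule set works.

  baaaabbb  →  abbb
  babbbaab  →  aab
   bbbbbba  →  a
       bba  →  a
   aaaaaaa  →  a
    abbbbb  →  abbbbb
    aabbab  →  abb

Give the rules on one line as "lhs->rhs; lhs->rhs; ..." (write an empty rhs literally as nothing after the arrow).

aaa->ab; aba->ba; bba->a

  | baaaabbb => bababbb => bbabbb => abbb
  | babbbaab => babaab => bbaab => aab
  | bbbbbba => bbbba => bba => a
  | bba => a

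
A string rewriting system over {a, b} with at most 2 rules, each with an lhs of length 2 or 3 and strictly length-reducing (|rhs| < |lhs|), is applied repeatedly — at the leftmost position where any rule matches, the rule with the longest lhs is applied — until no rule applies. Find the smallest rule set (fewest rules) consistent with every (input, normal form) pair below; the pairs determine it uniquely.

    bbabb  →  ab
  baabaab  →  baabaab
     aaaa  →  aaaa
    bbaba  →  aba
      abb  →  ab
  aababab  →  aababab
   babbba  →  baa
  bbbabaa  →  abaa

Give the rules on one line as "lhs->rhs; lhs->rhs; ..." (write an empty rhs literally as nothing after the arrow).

bb->b; bba->a

  | bbabb => abb => ab
  | baabaab
  | aaaa
  | bbaba => aba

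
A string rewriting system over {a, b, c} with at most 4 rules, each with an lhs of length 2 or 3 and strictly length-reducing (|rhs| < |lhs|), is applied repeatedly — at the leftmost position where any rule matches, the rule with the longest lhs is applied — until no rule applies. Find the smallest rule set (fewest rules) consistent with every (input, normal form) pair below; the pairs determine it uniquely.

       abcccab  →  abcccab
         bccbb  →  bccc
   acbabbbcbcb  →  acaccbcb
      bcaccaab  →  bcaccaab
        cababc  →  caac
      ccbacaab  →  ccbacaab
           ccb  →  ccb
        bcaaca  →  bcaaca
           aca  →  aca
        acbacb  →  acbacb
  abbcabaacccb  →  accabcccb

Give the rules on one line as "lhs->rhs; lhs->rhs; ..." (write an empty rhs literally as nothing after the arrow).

  | abcccab
  | bccbb => bccc
  | acbabbbcbcb => acabbcbcb => acaccbcb
  | bcaccaab

baa->b; bab->a; bb->c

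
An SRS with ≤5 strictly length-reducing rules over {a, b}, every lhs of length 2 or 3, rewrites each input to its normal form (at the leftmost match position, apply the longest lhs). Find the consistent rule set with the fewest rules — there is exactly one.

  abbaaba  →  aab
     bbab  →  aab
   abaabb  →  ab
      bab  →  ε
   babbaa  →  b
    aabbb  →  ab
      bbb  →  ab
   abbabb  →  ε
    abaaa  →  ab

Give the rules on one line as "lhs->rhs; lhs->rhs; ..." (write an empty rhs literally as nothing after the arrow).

  | abbaaba => aaba => aab
  | bbab => aab
  | abaabb => ababb => ab
  | bab => ε

abb->; ba->b; bab->; bb->a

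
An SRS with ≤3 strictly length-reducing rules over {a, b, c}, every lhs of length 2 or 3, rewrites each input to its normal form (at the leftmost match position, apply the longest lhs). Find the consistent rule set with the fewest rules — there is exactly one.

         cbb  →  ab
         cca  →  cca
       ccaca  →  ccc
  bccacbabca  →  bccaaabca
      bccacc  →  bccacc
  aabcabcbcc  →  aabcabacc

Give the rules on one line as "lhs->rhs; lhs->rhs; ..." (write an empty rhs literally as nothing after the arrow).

aca->c; cb->a

  | cbb => ab
  | cca
  | ccaca => ccc
  | bccacbabca => bccaaabca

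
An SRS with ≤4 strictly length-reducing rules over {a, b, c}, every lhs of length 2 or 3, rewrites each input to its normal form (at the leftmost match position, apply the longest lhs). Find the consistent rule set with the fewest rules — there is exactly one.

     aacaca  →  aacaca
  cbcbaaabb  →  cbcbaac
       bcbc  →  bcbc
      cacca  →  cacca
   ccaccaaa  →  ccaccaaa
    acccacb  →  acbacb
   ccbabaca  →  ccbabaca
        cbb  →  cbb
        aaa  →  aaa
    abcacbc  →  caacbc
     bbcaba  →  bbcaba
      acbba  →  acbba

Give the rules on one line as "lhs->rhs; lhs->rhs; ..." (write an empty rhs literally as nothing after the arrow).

abb->c; abc->ca; ccc->cb

  | aacaca
  | cbcbaaabb => cbcbaac
  | bcbc
  | cacca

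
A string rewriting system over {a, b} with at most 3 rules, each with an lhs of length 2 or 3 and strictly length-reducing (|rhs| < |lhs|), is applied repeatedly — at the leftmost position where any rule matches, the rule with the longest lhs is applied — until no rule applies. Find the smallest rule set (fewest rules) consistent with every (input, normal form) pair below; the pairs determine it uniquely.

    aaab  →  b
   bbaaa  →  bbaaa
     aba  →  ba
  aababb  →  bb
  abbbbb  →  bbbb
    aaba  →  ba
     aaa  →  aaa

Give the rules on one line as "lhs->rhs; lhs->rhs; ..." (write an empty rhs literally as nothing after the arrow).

  | aaab => aab => ab => b
  | bbaaa
  | aba => ba
  | aababb => ababb => babb => bb

ab->b; abb->b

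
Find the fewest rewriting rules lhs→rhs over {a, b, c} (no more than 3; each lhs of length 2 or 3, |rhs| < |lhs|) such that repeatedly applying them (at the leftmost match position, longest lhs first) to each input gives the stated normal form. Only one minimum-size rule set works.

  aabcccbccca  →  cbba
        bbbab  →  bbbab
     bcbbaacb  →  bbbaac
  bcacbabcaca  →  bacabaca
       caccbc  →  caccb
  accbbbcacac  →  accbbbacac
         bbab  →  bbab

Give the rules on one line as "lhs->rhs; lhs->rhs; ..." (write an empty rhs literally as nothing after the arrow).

  | aabcccbccca => cbcccbccca => cbccbccca => cbcbccca => cbbccca => cbbcca => cbbca => cbba
  | bbbab
  | bcbbaacb => bbbaacb => bbbaac
  | bcacbabcaca => bacbabcaca => bacabcaca => bacabaca

aab->cb; acb->ac; bc->b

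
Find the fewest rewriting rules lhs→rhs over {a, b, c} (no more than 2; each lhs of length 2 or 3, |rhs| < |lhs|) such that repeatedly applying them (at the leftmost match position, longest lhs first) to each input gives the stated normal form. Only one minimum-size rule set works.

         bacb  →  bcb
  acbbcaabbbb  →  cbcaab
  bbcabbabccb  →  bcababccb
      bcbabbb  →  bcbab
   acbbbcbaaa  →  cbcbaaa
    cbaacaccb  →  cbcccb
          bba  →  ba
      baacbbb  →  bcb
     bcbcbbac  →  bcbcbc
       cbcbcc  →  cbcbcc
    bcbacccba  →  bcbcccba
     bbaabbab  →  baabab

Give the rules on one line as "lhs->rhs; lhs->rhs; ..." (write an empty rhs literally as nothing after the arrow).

ac->c; bb->b

  | bacb => bcb
  | acbbcaabbbb => cbbcaabbbb => cbcaabbbb => cbcaabbb => cbcaabb => cbcaab
  | bbcabbabccb => bcabbabccb => bcababccb
  | bcbabbb => bcbabb => bcbab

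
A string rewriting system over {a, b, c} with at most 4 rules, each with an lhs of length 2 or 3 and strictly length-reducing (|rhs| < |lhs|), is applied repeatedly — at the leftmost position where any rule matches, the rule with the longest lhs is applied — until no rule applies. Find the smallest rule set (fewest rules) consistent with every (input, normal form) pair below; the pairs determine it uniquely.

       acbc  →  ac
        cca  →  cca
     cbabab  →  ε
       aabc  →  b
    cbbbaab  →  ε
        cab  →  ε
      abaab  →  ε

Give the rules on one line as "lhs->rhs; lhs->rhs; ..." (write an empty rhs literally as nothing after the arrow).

ab->b; ba->c; bc->b; cb->

  | acbc => ac
  | cca
  | cbabab => abab => bab => cb => ε
  | aabc => abc => bc => b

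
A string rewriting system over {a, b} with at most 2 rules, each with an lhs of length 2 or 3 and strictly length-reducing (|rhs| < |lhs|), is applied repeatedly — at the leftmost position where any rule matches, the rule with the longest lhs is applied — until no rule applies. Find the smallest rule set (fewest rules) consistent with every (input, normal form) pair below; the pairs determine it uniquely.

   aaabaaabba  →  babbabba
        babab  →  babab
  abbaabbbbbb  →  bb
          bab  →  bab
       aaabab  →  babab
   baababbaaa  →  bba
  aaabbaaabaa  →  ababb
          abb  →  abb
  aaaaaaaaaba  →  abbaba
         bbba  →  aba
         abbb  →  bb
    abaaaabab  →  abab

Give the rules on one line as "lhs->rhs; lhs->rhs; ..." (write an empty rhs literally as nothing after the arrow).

aa->b; bbb->ab

  | aaabaaabba => babaaabba => babbabba
  | babab
  | abbaabbbbbb => abbbbbbbbb => aabbbbbbb => bbbbbbbb => abbbbbb => aabbbb => bbbbb => abbb => aab => bb
  | bab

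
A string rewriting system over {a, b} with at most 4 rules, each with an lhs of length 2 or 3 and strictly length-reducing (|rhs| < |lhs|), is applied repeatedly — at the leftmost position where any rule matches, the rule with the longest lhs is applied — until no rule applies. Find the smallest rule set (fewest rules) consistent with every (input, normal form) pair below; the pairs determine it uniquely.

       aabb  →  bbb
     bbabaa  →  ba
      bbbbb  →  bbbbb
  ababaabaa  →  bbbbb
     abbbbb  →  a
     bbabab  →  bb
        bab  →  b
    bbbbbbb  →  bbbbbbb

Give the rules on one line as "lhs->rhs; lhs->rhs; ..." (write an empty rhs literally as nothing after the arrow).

  | aabb => bbb
  | bbabaa => baaaa => ba
  | bbbbb
  | ababaabaa => aabaabaa => bbaabaa => bbbbaa => bbbbb

aa->b; aaa->; ab->a; bab->aa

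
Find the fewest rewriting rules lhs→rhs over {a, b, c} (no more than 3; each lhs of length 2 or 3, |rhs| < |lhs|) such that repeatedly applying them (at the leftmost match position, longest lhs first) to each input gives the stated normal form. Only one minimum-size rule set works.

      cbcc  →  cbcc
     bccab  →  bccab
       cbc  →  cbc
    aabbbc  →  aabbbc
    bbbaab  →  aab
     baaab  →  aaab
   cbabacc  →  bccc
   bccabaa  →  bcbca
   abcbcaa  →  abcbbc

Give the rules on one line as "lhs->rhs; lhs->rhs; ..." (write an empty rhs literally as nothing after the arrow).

ba->a; caa->bc

  | cbcc
  | bccab
  | cbc
  | aabbbc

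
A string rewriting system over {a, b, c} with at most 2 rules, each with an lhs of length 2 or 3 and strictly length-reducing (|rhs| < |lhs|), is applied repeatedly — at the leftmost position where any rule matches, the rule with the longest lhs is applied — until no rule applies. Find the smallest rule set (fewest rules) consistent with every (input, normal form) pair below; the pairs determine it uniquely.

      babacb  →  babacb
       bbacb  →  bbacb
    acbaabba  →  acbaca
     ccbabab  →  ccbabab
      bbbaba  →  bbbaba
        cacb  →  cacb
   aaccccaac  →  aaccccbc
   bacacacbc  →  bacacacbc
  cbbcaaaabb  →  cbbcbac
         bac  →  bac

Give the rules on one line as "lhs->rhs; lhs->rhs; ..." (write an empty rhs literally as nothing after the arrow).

  | babacb
  | bbacb
  | acbaabba => acbaca
  | ccbabab

abb->c; caa->cb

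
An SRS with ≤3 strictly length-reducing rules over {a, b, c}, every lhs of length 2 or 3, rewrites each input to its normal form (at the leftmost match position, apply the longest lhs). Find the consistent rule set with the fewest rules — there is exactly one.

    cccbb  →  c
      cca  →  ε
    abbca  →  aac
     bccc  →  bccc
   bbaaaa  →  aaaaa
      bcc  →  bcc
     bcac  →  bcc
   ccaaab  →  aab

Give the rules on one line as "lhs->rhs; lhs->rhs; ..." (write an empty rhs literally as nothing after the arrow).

  | cccbb => ccca => c
  | cca => ε
  | abbca => aaca => aac
  | bccc

bb->a; ca->c; cca->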